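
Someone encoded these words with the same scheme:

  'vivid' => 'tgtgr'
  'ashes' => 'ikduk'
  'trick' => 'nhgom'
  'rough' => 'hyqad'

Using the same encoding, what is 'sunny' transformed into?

kqvvc

v(21)→t(19) and i(8)→g(6) fit y≡3x+8 (mod 26); the inverse of 3 mod 26 is 9. This is an affine cipher: with a=0,…,z=25, each position x becomes (3x+8) mod 26.
Applying it to sunny: s(18)→3·18+8≡10=k; u(20)→3·20+8≡16=q; n(13)→3·13+8≡21=v; n(13)→3·13+8≡21=v; y(24)→3·24+8≡2=c (all mod 26).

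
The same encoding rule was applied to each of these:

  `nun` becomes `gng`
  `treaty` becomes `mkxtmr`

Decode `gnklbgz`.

nursing

Each letter is shifted forward by 19 in the alphabet (a Caesar shift of +19).
Decoding gnklbgz: g−19=n, n−19=u, k−19=r, l−19=s, b−19=i, g−19=n, z−19=g.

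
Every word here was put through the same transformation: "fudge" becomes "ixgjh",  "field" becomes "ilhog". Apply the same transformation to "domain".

Each letter is shifted forward by 3 in the alphabet (a Caesar shift of +3).
On domain: d+3=g, o+3=r, m+3=p, a+3=d, i+3=l, n+3=q.

grpdlq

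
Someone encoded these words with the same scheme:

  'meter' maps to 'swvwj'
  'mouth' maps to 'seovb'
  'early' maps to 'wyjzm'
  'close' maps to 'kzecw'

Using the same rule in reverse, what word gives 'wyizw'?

eagle

Each letter's alphabet position (a=0..z=25) is mapped through 19·x+24 mod 26 — an affine cipher.
Reversing it on wyizw: w(22)→11·(22−24)≡4=e; y(24)→11·(24−24)≡0=a; i(8)→11·(8−24)≡6=g; z(25)→11·(25−24)≡11=l; w(22)→11·(22−24)≡4=e (all mod 26).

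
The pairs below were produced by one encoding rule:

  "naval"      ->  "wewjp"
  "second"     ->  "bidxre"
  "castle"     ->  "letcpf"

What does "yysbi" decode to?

It's a Vigenère-style cipher with numeric key [9,4,1]: position i shifts by key[i mod 3].
Reversing it on yysbi: y−9=p, y−4=u, s−1=r, b−9=s, i−4=e.

purse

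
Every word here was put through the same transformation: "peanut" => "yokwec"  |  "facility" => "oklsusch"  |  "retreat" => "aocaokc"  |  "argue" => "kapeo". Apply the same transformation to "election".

The shift depends on letter class: consonant p→y is +9, but vowel e→o is +10. Two shifts are in play — +10 for a/e/i/o/u, +9 for every other letter.
For election: e(vowel)+10=o, l(cons)+9=u, e(vowel)+10=o, c(cons)+9=l, t(cons)+9=c, i(vowel)+10=s, o(vowel)+10=y, n(cons)+9=w.

ouolcsyw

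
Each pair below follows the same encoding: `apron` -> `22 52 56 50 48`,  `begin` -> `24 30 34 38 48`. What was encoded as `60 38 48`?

a(#1)→22 and p(#16)→52: differences scale by 2, so n = 2·pos + 20. With a=1..z=26, the number is 2·pos + 20.
Decoding 60 38 48: 60→(60−20)÷2=20=t, 38→(38−20)÷2=9=i, 48→(48−20)÷2=14=n.

tin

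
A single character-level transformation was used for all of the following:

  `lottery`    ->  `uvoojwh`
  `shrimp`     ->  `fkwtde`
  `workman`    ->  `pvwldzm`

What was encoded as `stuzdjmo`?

filament

Each letter's alphabet position (a=0..z=25) is mapped through 9·x+25 mod 26 — an affine cipher.
Reversing it on stuzdjmo: s(18)→3·(18−25)≡5=f; t(19)→3·(19−25)≡8=i; u(20)→3·(20−25)≡11=l; z(25)→3·(25−25)≡0=a; d(3)→3·(3−25)≡12=m; j(9)→3·(9−25)≡4=e; m(12)→3·(12−25)≡13=n; o(14)→3·(14−25)≡19=t (all mod 26).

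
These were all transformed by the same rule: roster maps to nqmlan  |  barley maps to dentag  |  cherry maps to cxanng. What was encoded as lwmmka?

tissue

Each letter's alphabet position (a=0..z=25) is mapped through 25·x+4 mod 26 — an affine cipher.
Reversing it on lwmmka: l(11)→25·(11−4)≡19=t; w(22)→25·(22−4)≡8=i; m(12)→25·(12−4)≡18=s; m(12)→25·(12−4)≡18=s; k(10)→25·(10−4)≡20=u; a(0)→25·(0−4)≡4=e (all mod 26).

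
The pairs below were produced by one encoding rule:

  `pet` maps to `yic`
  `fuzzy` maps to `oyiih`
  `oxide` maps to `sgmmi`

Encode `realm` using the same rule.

aieuv

The shift depends on letter class: consonant p→y is +9, but vowel e→i is +4. The rule splits by letter class: vowels +4, consonants +9.
For realm: r(cons)+9=a, e(vowel)+4=i, a(vowel)+4=e, l(cons)+9=u, m(cons)+9=v.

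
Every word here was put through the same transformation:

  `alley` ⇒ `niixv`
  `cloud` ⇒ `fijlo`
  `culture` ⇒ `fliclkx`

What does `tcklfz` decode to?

Each letter's alphabet position (a=0..z=25) is mapped through 9·x+13 mod 26 — an affine cipher.
Reversing it on tcklfz: t(19)→3·(19−13)≡18=s; c(2)→3·(2−13)≡19=t; k(10)→3·(10−13)≡17=r; l(11)→3·(11−13)≡20=u; f(5)→3·(5−13)≡2=c; z(25)→3·(25−13)≡10=k (all mod 26).

struck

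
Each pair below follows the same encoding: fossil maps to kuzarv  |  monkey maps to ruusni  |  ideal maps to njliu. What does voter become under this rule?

In fossil: f→k is +5, o→u is +6, s→z is +7, s→a is +8 — the shift increases by 1 each position. Letter i (0-indexed) is shifted by i+5, so successive shifts are 5, 6, 7, ….
For voter: v+5=a, o+6=u, t+7=a, e+8=m, r+9=a.

auama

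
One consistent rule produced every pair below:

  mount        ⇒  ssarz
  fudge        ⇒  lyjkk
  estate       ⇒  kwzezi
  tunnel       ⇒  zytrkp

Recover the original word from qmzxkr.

It's a Vigenère-style cipher with numeric key [6,4]: position i shifts by key[i mod 2].
Decoding qmzxkr: q−6=k, m−4=i, z−6=t, x−4=t, k−6=e, r−4=n.

kitten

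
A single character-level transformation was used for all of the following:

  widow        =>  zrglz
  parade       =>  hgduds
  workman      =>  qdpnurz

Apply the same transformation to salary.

The output letters match the input read backwards, each shifted +3: widow reversed is wodiw. Two steps: reverse the string, then apply a Caesar shift of +3.
On salary: reverse → yralas; then shift: y+3=b, r+3=u, a+3=d, l+3=o, a+3=d, s+3=v.

budodv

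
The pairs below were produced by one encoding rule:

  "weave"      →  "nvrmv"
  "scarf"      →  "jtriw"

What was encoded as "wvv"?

fee

Compare letters: w→n is +17, e→v is +17, a→r is +17 — a constant shift. This is a Caesar cipher with shift 17.
Undoing it on wvv: w−17=f, v−17=e, v−17=e.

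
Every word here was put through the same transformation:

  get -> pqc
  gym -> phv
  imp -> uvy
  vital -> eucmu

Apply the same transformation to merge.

vqapq

The shift depends on letter class: consonant g→p is +9, but vowel e→q is +12. Vowels shift forward by 12 and consonants shift forward by 9.
On merge: m(cons)+9=v, e(vowel)+12=q, r(cons)+9=a, g(cons)+9=p, e(vowel)+12=q.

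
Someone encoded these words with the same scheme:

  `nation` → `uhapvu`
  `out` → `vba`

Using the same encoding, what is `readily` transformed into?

ylhkpsf

Compare letters: n→u is +7, a→h is +7, t→a is +7 — a constant shift. This is a Caesar cipher with shift 7.
For readily: r+7=y, e+7=l, a+7=h, d+7=k, i+7=p, l+7=s, y+7=f.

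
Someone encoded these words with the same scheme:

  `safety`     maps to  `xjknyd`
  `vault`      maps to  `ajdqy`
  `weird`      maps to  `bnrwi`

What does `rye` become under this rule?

The shift depends on letter class: consonant s→x is +5, but vowel a→j is +9. Vowels shift forward by 9 and consonants shift forward by 5.
Applying it to rye: r(cons)+5=w, y(cons)+5=d, e(vowel)+9=n.

wdn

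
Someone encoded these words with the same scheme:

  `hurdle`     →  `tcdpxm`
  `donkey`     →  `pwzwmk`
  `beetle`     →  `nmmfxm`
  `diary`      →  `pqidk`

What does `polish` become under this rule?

Two shifts are in play — +8 for a/e/i/o/u, +12 for every other letter.
For polish: p(cons)+12=b, o(vowel)+8=w, l(cons)+12=x, i(vowel)+8=q, s(cons)+12=e, h(cons)+12=t.

bwxqet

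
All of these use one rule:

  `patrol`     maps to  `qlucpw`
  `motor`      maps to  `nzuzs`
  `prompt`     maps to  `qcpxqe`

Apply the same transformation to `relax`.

spmly

Shifts by position in patrol: pos 0: p→q (+1), pos 1: a→l (+11), pos 2: t→u (+1), pos 3: r→c (+11) — repeating every 2. A repeating key of period 2 is used — shifts +1, +11 over and over.
On relax: r+1=s, e+11=p, l+1=m, a+11=l, x+1=y.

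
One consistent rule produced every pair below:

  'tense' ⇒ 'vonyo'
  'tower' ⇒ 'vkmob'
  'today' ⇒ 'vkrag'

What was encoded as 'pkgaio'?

t(19)→v(21) and e(4)→o(14) fit y≡23x+0 (mod 26); the inverse of 23 mod 26 is 17. This is an affine cipher: with a=0,…,z=25, each position x becomes (23x+0) mod 26.
Reversing it on pkgaio: p(15)→17·(15−0)≡21=v; k(10)→17·(10−0)≡14=o; g(6)→17·(6−0)≡24=y; a(0)→17·(0−0)≡0=a; i(8)→17·(8−0)≡6=g; o(14)→17·(14−0)≡4=e (all mod 26).

voyage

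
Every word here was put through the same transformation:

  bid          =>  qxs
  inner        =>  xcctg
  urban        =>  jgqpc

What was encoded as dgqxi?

orbit

Compare letters: b→q is +15, i→x is +15, d→s is +15 — a constant shift. Every letter moves 15 places later in the alphabet, wrapping around z→a.
Decoding dgqxi: d−15=o, g−15=r, q−15=b, x−15=i, i−15=t.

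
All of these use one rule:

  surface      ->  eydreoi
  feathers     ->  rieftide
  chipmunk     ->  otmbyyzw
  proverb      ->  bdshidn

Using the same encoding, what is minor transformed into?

The shift depends on letter class: consonant s→e is +12, but vowel u→y is +4. The rule splits by letter class: vowels +4, consonants +12.
For minor: m(cons)+12=y, i(vowel)+4=m, n(cons)+12=z, o(vowel)+4=s, r(cons)+12=d.

ymzsd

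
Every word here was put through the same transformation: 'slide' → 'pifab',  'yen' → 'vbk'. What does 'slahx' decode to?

vodka

Each letter is shifted forward by 23 in the alphabet (a Caesar shift of +23).
Decoding slahx: s−23=v, l−23=o, a−23=d, h−23=k, x−23=a.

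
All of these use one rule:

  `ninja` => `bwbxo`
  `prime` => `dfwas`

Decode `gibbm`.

sunny

It's a constant shift of +14 (ROT14).
Undoing it on gibbm: g−14=s, i−14=u, b−14=n, b−14=n, m−14=y.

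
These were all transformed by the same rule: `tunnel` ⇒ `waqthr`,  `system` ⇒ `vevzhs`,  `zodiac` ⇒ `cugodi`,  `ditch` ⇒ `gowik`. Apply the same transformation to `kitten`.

Shifts by position in tunnel: pos 0: t→w (+3), pos 1: u→a (+6), pos 2: n→q (+3), pos 3: n→t (+6) — repeating every 2. A repeating key of period 2 is used — shifts +3, +6 over and over.
Applying it to kitten: k+3=n, i+6=o, t+3=w, t+6=z, e+3=h, n+6=t.

nowzht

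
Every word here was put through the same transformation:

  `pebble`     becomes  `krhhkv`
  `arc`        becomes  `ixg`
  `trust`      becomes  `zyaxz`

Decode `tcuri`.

The output letters match the input read backwards, each shifted +6: pebble reversed is elbbep. The word is reversed, then every letter is shifted forward by 6.
Undoing it on tcuri: shift back: t−6=n, c−6=w, u−6=o, r−6=l, i−6=c → nwolc; then reverse → clown.

clown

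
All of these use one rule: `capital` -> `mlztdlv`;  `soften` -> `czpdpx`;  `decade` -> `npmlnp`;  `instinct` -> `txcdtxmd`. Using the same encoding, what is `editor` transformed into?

pntdzb

The shift depends on letter class: consonant c→m is +10, but vowel a→l is +11. Vowels shift forward by 11 and consonants shift forward by 10.
On editor: e(vowel)+11=p, d(cons)+10=n, i(vowel)+11=t, t(cons)+10=d, o(vowel)+11=z, r(cons)+10=b.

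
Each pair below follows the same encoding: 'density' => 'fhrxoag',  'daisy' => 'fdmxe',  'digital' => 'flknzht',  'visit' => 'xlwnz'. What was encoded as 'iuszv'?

group

In density: d→f is +2, e→h is +3, n→r is +4, s→x is +5 — the shift increases by 1 each position. Letter i (0-indexed) is shifted by i+2, so successive shifts are 2, 3, 4, ….
Decoding iuszv: i−2=g, u−3=r, s−4=o, z−5=u, v−6=p.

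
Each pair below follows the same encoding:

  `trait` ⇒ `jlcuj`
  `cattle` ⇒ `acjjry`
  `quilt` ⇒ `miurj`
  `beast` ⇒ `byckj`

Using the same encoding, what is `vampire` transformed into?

hcqnuly

t(19)→j(9) and r(17)→l(11) fit y≡25x+2 (mod 26); the inverse of 25 mod 26 is 25. Each letter's alphabet position (a=0..z=25) is mapped through 25·x+2 mod 26 — an affine cipher.
For vampire: v(21)→25·21+2≡7=h; a(0)→25·0+2≡2=c; m(12)→25·12+2≡16=q; p(15)→25·15+2≡13=n; i(8)→25·8+2≡20=u; r(17)→25·17+2≡11=l; e(4)→25·4+2≡24=y (all mod 26).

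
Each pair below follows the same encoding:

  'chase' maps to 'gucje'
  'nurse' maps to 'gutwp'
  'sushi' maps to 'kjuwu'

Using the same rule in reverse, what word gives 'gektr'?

The word is reversed, then every letter is shifted forward by 2.
Reversing it on gektr: shift back: g−2=e, e−2=c, k−2=i, t−2=r, r−2=p → ecirp; then reverse → price.

price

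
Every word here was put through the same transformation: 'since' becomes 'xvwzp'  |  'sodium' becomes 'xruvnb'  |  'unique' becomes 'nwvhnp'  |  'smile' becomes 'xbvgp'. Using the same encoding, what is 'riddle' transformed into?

s(18)→x(23) and i(8)→v(21) fit y≡21x+9 (mod 26); the inverse of 21 mod 26 is 5. This is an affine cipher: with a=0,…,z=25, each position x becomes (21x+9) mod 26.
On riddle: r(17)→21·17+9≡2=c; i(8)→21·8+9≡21=v; d(3)→21·3+9≡20=u; d(3)→21·3+9≡20=u; l(11)→21·11+9≡6=g; e(4)→21·4+9≡15=p (all mod 26).

cvuugp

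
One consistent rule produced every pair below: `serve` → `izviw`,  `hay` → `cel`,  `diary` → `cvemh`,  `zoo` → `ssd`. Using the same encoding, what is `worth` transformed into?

The output letters match the input read backwards, each shifted +4: serve reversed is evres. The word is reversed, then every letter is shifted forward by 4.
On worth: reverse → htrow; then shift: h+4=l, t+4=x, r+4=v, o+4=s, w+4=a.

lxvsa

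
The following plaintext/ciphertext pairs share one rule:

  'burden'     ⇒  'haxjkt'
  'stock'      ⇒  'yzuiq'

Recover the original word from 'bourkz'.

violet

It's a constant shift of +6 (ROT6).
Undoing it on bourkz: b−6=v, o−6=i, u−6=o, r−6=l, k−6=e, z−6=t.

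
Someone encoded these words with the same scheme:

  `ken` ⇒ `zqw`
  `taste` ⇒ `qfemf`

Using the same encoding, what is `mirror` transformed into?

dadduy

The output letters match the input read backwards, each shifted +12: ken reversed is nek. The word is reversed, then every letter is shifted forward by 12.
Applying it to mirror: reverse → rorrim; then shift: r+12=d, o+12=a, r+12=d, r+12=d, i+12=u, m+12=y.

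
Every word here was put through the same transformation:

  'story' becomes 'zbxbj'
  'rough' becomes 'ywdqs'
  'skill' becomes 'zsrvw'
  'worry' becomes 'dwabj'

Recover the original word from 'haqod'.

Letter i (0-indexed) is shifted by i+7, so successive shifts are 7, 8, 9, ….
Undoing it on haqod: h−7=a, a−8=s, q−9=h, o−10=e, d−11=s.

ashes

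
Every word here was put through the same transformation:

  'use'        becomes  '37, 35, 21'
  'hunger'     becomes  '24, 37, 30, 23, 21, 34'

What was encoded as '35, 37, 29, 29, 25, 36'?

u is letter #21 and maps to 37: an offset of 16. Each letter is replaced by its alphabet position (a=1..z=26) + 16.
Decoding 35, 37, 29, 29, 25, 36: 35→(35−16)÷1=19=s, 37→(37−16)÷1=21=u, 29→(29−16)÷1=13=m, 29→(29−16)÷1=13=m, 25→(25−16)÷1=9=i, 36→(36−16)÷1=20=t.

summit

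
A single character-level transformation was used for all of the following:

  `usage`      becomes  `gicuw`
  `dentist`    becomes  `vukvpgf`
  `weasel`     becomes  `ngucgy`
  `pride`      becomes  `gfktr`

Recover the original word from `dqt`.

rob

The output letters match the input read backwards, each shifted +2: usage reversed is egasu. Two steps: reverse the string, then apply a Caesar shift of +2.
Decoding dqt: shift back: d−2=b, q−2=o, t−2=r → bor; then reverse → rob.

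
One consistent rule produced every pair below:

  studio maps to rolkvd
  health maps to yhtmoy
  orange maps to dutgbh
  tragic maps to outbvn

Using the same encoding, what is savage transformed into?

s(18)→r(17) and t(19)→o(14) fit y≡23x+19 (mod 26); the inverse of 23 mod 26 is 17. Each letter's alphabet position (a=0..z=25) is mapped through 23·x+19 mod 26 — an affine cipher.
For savage: s(18)→23·18+19≡17=r; a(0)→23·0+19≡19=t; v(21)→23·21+19≡8=i; a(0)→23·0+19≡19=t; g(6)→23·6+19≡1=b; e(4)→23·4+19≡7=h (all mod 26).

rtitbh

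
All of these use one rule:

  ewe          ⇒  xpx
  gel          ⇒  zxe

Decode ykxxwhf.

Compare letters: e→x is +19, w→p is +19, e→x is +19 — a constant shift. It's a constant shift of +19 (ROT19).
Decoding ykxxwhf: y−19=f, k−19=r, x−19=e, x−19=e, w−19=d, h−19=o, f−19=m.

freedom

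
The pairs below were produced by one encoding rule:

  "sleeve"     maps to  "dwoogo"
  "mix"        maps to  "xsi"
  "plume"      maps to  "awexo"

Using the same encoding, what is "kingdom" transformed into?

Two shifts are in play — +10 for a/e/i/o/u, +11 for every other letter.
For kingdom: k(cons)+11=v, i(vowel)+10=s, n(cons)+11=y, g(cons)+11=r, d(cons)+11=o, o(vowel)+10=y, m(cons)+11=x.

vsyroyx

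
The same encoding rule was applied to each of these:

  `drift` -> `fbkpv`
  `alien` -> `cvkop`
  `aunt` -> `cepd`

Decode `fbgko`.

dream

The shifts repeat in a cycle of length 2: positions 0,1,… shift by +2, +10, then the pattern repeats.
Undoing it on fbgko: f−2=d, b−10=r, g−2=e, k−10=a, o−2=m.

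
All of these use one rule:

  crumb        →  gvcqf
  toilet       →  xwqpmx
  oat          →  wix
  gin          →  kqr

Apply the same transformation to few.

jma

The shift depends on letter class: consonant c→g is +4, but vowel u→c is +8. Vowels shift forward by 8 and consonants shift forward by 4.
On few: f(cons)+4=j, e(vowel)+8=m, w(cons)+4=a.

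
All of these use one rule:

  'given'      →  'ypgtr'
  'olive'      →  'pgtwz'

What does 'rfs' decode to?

hug

The output letters match the input read backwards, each shifted +11: given reversed is nevig. The word is reversed, then every letter is shifted forward by 11.
Reversing it on rfs: shift back: r−11=g, f−11=u, s−11=h → guh; then reverse → hug.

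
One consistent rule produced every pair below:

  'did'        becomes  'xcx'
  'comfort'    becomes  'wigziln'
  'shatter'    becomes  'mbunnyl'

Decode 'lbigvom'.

rhombus

Compare letters: d→x is +20, i→c is +20, d→x is +20 — a constant shift. Each letter is shifted forward by 20 in the alphabet (a Caesar shift of +20).
Reversing it on lbigvom: l−20=r, b−20=h, i−20=o, g−20=m, v−20=b, o−20=u, m−20=s.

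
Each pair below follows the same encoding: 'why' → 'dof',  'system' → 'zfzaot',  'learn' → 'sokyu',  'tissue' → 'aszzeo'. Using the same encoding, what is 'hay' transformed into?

The shift depends on letter class: consonant w→d is +7, but vowel e→o is +10. Two shifts are in play — +10 for a/e/i/o/u, +7 for every other letter.
Applying it to hay: h(cons)+7=o, a(vowel)+10=k, y(cons)+7=f.

okf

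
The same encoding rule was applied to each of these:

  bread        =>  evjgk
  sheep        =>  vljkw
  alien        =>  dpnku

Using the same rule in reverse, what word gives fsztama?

counter

In bread: b→e is +3, r→v is +4, e→j is +5, a→g is +6 — the shift increases by 1 each position. Each letter shifts forward by (position + 3), i.e. 3, 4, 5, … — the shift grows by one for each successive letter.
Decoding fsztama: f−3=c, s−4=o, z−5=u, t−6=n, a−7=t, m−8=e, a−9=r.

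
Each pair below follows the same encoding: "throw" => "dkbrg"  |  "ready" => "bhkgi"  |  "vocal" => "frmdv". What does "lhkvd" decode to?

beast

Shifts by position in throw: pos 0: t→d (+10), pos 1: h→k (+3), pos 2: r→b (+10), pos 3: o→r (+3) — repeating every 2. A repeating key of period 2 is used — shifts +10, +3 over and over.
Reversing it on lhkvd: l−10=b, h−3=e, k−10=a, v−3=s, d−10=t.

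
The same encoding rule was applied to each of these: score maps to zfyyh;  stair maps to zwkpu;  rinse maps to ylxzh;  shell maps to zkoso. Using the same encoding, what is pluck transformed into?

woejn

Shifts by position in score: pos 0: s→z (+7), pos 1: c→f (+3), pos 2: o→y (+10), pos 3: r→y (+7), pos 4: e→h (+3) — repeating every 3. It's a Vigenère-style cipher with numeric key [7,3,10]: position i shifts by key[i mod 3].
For pluck: p+7=w, l+3=o, u+10=e, c+7=j, k+3=n.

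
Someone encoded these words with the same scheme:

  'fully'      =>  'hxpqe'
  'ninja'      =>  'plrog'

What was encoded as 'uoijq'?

sleek

In fully: f→h is +2, u→x is +3, l→p is +4, l→q is +5 — the shift increases by 1 each position. Letter i (0-indexed) is shifted by i+2, so successive shifts are 2, 3, 4, ….
Decoding uoijq: u−2=s, o−3=l, i−4=e, j−5=e, q−6=k.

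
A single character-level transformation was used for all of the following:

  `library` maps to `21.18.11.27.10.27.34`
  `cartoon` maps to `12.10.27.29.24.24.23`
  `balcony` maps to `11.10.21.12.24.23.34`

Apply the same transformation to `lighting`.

l is letter #12 and maps to 21: an offset of 9. Letters become their 1-based position plus 9 (so a→10, b→11, …).
On lighting: l=12→21, i=9→18, g=7→16, h=8→17, t=20→29, i=9→18, n=14→23, g=7→16.

21.18.16.17.29.18.23.16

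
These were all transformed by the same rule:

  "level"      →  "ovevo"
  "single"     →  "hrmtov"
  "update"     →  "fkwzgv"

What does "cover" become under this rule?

This is the alphabet-reversal cipher (Atbash): a becomes z, b becomes y, etc.
For cover: c↔x, o↔l, v↔e, e↔v, r↔i.

xlevi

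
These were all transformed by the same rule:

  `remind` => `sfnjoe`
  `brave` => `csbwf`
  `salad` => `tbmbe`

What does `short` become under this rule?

Compare letters: r→s is +1, e→f is +1, m→n is +1 — a constant shift. It's a constant shift of +1 (ROT1).
Applying it to short: s+1=t, h+1=i, o+1=p, r+1=s, t+1=u.

tipsu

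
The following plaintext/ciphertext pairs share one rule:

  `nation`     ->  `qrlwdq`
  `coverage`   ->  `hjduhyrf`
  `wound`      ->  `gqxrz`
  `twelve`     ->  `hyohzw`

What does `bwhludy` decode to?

variety

Read the word backwards and shift each letter +3.
Reversing it on bwhludy: shift back: b−3=y, w−3=t, h−3=e, l−3=i, u−3=r, d−3=a, y−3=v → yteirav; then reverse → variety.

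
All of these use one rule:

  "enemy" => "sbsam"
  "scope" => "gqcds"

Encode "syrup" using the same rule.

Compare letters: e→s is +14, n→b is +14, e→s is +14 — a constant shift. This is a Caesar cipher with shift 14.
On syrup: s+14=g, y+14=m, r+14=f, u+14=i, p+14=d.

gmfid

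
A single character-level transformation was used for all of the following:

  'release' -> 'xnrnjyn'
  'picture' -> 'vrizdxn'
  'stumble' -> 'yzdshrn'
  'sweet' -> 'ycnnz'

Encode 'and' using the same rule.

The shift depends on letter class: consonant r→x is +6, but vowel e→n is +9. The rule splits by letter class: vowels +9, consonants +6.
Applying it to and: a(vowel)+9=j, n(cons)+6=t, d(cons)+6=j.

jtj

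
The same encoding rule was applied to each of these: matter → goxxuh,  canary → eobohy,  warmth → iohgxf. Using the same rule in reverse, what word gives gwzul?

model

m(12)→g(6) and a(0)→o(14) fit y≡21x+14 (mod 26); the inverse of 21 mod 26 is 5. This is an affine cipher: with a=0,…,z=25, each position x becomes (21x+14) mod 26.
Reversing it on gwzul: g(6)→5·(6−14)≡12=m; w(22)→5·(22−14)≡14=o; z(25)→5·(25−14)≡3=d; u(20)→5·(20−14)≡4=e; l(11)→5·(11−14)≡11=l (all mod 26).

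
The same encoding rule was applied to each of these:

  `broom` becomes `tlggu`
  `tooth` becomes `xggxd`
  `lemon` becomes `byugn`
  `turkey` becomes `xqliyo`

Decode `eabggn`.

This is an affine cipher: with a=0,…,z=25, each position x becomes (19x+0) mod 26.
Undoing it on eabggn: e(4)→11·(4−0)≡18=s; a(0)→11·(0−0)≡0=a; b(1)→11·(1−0)≡11=l; g(6)→11·(6−0)≡14=o; g(6)→11·(6−0)≡14=o; n(13)→11·(13−0)≡13=n (all mod 26).

saloon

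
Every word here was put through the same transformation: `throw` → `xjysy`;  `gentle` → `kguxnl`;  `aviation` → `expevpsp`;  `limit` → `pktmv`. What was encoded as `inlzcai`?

Shifts by position in throw: pos 0: t→x (+4), pos 1: h→j (+2), pos 2: r→y (+7), pos 3: o→s (+4), pos 4: w→y (+2) — repeating every 3. A repeating key of period 3 is used — shifts +4, +2, +7 over and over.
Reversing it on inlzcai: i−4=e, n−2=l, l−7=e, z−4=v, c−2=a, a−7=t, i−4=e.

elevate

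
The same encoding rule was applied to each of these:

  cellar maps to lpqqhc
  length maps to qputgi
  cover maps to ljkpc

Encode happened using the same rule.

c(2)→l(11) and e(4)→p(15) fit y≡15x+7 (mod 26); the inverse of 15 mod 26 is 7. Each letter's alphabet position (a=0..z=25) is mapped through 15·x+7 mod 26 — an affine cipher.
On happened: h(7)→15·7+7≡8=i; a(0)→15·0+7≡7=h; p(15)→15·15+7≡24=y; p(15)→15·15+7≡24=y; e(4)→15·4+7≡15=p; n(13)→15·13+7≡20=u; e(4)→15·4+7≡15=p; d(3)→15·3+7≡0=a (all mod 26).

ihyypupa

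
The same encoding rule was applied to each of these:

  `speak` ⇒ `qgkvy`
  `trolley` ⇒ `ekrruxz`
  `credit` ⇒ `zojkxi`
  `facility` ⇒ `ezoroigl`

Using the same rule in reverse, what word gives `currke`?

yellow

The output letters match the input read backwards, each shifted +6: speak reversed is kaeps. Two steps: reverse the string, then apply a Caesar shift of +6.
Undoing it on currke: shift back: c−6=w, u−6=o, r−6=l, r−6=l, k−6=e, e−6=y → wolley; then reverse → yellow.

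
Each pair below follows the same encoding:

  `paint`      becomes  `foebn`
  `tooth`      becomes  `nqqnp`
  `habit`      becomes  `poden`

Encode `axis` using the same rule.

ovey

p(15)→f(5) and a(0)→o(14) fit y≡15x+14 (mod 26); the inverse of 15 mod 26 is 7. Treating letters as 0–25, the rule is x ↦ 15x + 14 (mod 26).
Applying it to axis: a(0)→15·0+14≡14=o; x(23)→15·23+14≡21=v; i(8)→15·8+14≡4=e; s(18)→15·18+14≡24=y (all mod 26).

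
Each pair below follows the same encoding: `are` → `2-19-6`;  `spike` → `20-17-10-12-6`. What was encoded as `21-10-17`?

tip

a is letter #1 and maps to 2: an offset of 1. Letters become their 1-based position plus 1 (so a→2, b→3, …).
Decoding 21-10-17: 21→(21−1)÷1=20=t, 10→(10−1)÷1=9=i, 17→(17−1)÷1=16=p.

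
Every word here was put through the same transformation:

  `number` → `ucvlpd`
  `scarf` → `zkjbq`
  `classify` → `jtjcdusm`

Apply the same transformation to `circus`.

jqamfe

In number: n→u is +7, u→c is +8, m→v is +9, b→l is +10 — the shift increases by 1 each position. The shift increases by 1 at each position, starting from +7: 7, 8, 9, ….
On circus: c+7=j, i+8=q, r+9=a, c+10=m, u+11=f, s+12=e.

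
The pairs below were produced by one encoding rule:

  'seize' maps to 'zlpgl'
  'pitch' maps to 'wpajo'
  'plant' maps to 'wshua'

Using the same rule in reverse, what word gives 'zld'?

sew

It's a constant shift of +7 (ROT7).
Undoing it on zld: z−7=s, l−7=e, d−7=w.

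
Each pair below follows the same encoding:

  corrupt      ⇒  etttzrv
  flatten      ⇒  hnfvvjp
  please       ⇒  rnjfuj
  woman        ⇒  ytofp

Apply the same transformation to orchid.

ttejnf

The shift depends on letter class: consonant c→e is +2, but vowel o→t is +5. Vowels shift forward by 5 and consonants shift forward by 2.
Applying it to orchid: o(vowel)+5=t, r(cons)+2=t, c(cons)+2=e, h(cons)+2=j, i(vowel)+5=n, d(cons)+2=f.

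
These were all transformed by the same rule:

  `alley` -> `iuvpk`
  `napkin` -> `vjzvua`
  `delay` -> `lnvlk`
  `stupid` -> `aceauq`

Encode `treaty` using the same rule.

Letter i (0-indexed) is shifted by i+8, so successive shifts are 8, 9, 10, ….
On treaty: t+8=b, r+9=a, e+10=o, a+11=l, t+12=f, y+13=l.

baolfl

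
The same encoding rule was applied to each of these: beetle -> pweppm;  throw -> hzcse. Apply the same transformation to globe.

pmzwr

Two steps: reverse the string, then apply a Caesar shift of +11.
Applying it to globe: reverse → ebolg; then shift: e+11=p, b+11=m, o+11=z, l+11=w, g+11=r.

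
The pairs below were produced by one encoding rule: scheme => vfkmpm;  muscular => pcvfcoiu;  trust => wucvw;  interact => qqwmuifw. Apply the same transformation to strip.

vwuqs

The shift depends on letter class: consonant s→v is +3, but vowel e→m is +8. The rule splits by letter class: vowels +8, consonants +3.
On strip: s(cons)+3=v, t(cons)+3=w, r(cons)+3=u, i(vowel)+8=q, p(cons)+3=s.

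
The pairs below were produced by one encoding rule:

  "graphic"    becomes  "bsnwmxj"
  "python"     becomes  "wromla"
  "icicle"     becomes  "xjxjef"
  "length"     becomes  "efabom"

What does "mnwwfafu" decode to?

Treating letters as 0–25, the rule is x ↦ 11x + 13 (mod 26).
Reversing it on mnwwfafu: m(12)→19·(12−13)≡7=h; n(13)→19·(13−13)≡0=a; w(22)→19·(22−13)≡15=p; w(22)→19·(22−13)≡15=p; f(5)→19·(5−13)≡4=e; a(0)→19·(0−13)≡13=n; f(5)→19·(5−13)≡4=e; u(20)→19·(20−13)≡3=d (all mod 26).

happened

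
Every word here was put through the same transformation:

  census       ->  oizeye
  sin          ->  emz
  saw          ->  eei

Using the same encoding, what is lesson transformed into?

The shift depends on letter class: consonant c→o is +12, but vowel e→i is +4. Two shifts are in play — +4 for a/e/i/o/u, +12 for every other letter.
On lesson: l(cons)+12=x, e(vowel)+4=i, s(cons)+12=e, s(cons)+12=e, o(vowel)+4=s, n(cons)+12=z.

xieesz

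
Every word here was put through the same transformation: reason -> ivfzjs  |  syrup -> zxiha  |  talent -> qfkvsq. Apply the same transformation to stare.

This is an affine cipher: with a=0,…,z=25, each position x becomes (17x+5) mod 26.
Applying it to stare: s(18)→17·18+5≡25=z; t(19)→17·19+5≡16=q; a(0)→17·0+5≡5=f; r(17)→17·17+5≡8=i; e(4)→17·4+5≡21=v (all mod 26).

zqfiv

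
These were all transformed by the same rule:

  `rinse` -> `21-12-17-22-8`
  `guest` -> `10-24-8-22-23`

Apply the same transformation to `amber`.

4-16-5-8-21

r is letter #18 and maps to 21: an offset of 3. Letters become their 1-based position plus 3 (so a→4, b→5, …).
For amber: a=1→4, m=13→16, b=2→5, e=5→8, r=18→21.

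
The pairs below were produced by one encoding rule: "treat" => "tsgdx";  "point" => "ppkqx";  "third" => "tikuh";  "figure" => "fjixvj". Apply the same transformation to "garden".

gbtgis

In treat: t→t is +0, r→s is +1, e→g is +2, a→d is +3 — the shift increases by 1 each position. Each letter shifts forward by its position index (0, 1, 2, …) — the shift grows by one for each successive letter.
Applying it to garden: g+0=g, a+1=b, r+2=t, d+3=g, e+4=i, n+5=s.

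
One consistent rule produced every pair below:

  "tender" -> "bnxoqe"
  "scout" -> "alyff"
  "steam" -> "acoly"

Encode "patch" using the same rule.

In tender: t→b is +8, e→n is +9, n→x is +10, d→o is +11 — the shift increases by 1 each position. Each letter shifts forward by (position + 8), i.e. 8, 9, 10, … — the shift grows by one for each successive letter.
Applying it to patch: p+8=x, a+9=j, t+10=d, c+11=n, h+12=t.

xjdnt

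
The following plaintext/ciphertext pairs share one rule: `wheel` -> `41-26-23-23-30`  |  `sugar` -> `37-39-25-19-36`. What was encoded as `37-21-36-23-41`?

screw

w is letter #23 and maps to 41: an offset of 18. The number is (letter's place in the alphabet, a=1) + 18.
Decoding 37-21-36-23-41: 37→(37−18)÷1=19=s, 21→(21−18)÷1=3=c, 36→(36−18)÷1=18=r, 23→(23−18)÷1=5=e, 41→(41−18)÷1=23=w.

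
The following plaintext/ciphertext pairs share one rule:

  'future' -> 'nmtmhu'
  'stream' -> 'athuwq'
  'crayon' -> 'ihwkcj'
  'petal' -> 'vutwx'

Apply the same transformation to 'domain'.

f(5)→n(13) and u(20)→m(12) fit y≡19x+22 (mod 26); the inverse of 19 mod 26 is 11. This is an affine cipher: with a=0,…,z=25, each position x becomes (19x+22) mod 26.
For domain: d(3)→19·3+22≡1=b; o(14)→19·14+22≡2=c; m(12)→19·12+22≡16=q; a(0)→19·0+22≡22=w; i(8)→19·8+22≡18=s; n(13)→19·13+22≡9=j (all mod 26).

bcqwsj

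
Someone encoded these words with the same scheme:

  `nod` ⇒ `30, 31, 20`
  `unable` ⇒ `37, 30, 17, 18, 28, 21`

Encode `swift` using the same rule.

35, 39, 25, 22, 36

n is letter #14 and maps to 30: an offset of 16. Letters become their 1-based position plus 16 (so a→17, b→18, …).
For swift: s=19→35, w=23→39, i=9→25, f=6→22, t=20→36.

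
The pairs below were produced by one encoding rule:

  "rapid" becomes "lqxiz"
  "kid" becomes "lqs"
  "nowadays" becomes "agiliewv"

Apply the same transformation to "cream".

The word is reversed, then every letter is shifted forward by 8.
Applying it to cream: reverse → maerc; then shift: m+8=u, a+8=i, e+8=m, r+8=z, c+8=k.

uimzk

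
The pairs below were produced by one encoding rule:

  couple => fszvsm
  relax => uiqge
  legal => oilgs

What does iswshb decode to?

In couple: c→f is +3, o→s is +4, u→z is +5, p→v is +6 — the shift increases by 1 each position. The shift increases by 1 at each position, starting from +3: 3, 4, 5, ….
Reversing it on iswshb: i−3=f, s−4=o, w−5=r, s−6=m, h−7=a, b−8=t.

format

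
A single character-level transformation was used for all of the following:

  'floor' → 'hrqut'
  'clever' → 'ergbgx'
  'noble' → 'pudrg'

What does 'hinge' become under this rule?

Shifts by position in floor: pos 0: f→h (+2), pos 1: l→r (+6), pos 2: o→q (+2), pos 3: o→u (+6) — repeating every 2. The shifts repeat in a cycle of length 2: positions 0,1,… shift by +2, +6, then the pattern repeats.
On hinge: h+2=j, i+6=o, n+2=p, g+6=m, e+2=g.

jopmg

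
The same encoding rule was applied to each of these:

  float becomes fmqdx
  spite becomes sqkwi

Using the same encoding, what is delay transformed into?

dfndc

Each letter shifts forward by its position index (0, 1, 2, …) — the shift grows by one for each successive letter.
On delay: d+0=d, e+1=f, l+2=n, a+3=d, y+4=c.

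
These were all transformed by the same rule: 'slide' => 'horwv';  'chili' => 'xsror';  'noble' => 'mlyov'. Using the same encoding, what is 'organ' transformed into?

litzm

Each pair mirrors across the alphabet (s↔h, l↔o, i↔r): positions sum to 25. Letters are reflected about the middle of the alphabet (position → 25−position): Atbash.
For organ: o↔l, r↔i, g↔t, a↔z, n↔m.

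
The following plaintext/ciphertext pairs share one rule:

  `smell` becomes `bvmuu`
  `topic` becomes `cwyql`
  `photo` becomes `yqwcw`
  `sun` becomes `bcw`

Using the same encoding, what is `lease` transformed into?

Two shifts are in play — +8 for a/e/i/o/u, +9 for every other letter.
Applying it to lease: l(cons)+9=u, e(vowel)+8=m, a(vowel)+8=i, s(cons)+9=b, e(vowel)+8=m.

umibm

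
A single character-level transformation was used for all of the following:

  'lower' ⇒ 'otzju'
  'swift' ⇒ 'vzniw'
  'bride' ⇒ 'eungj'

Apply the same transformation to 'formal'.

The shift depends on letter class: consonant l→o is +3, but vowel o→t is +5. Two shifts are in play — +5 for a/e/i/o/u, +3 for every other letter.
Applying it to formal: f(cons)+3=i, o(vowel)+5=t, r(cons)+3=u, m(cons)+3=p, a(vowel)+5=f, l(cons)+3=o.

itupfo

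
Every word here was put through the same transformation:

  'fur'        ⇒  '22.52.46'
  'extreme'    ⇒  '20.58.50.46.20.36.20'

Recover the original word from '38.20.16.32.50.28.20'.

f(#6)→22 and u(#21)→52: differences scale by 2, so n = 2·pos + 10. With a=1..z=26, the number is 2·pos + 10.
Decoding 38.20.16.32.50.28.20: 38→(38−10)÷2=14=n, 20→(20−10)÷2=5=e, 16→(16−10)÷2=3=c, 32→(32−10)÷2=11=k, 50→(50−10)÷2=20=t, 28→(28−10)÷2=9=i, 20→(20−10)÷2=5=e.

necktie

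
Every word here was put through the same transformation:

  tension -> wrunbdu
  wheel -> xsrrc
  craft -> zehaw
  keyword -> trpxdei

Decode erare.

refer

t(19)→w(22) and e(4)→r(17) fit y≡9x+7 (mod 26); the inverse of 9 mod 26 is 3. Treating letters as 0–25, the rule is x ↦ 9x + 7 (mod 26).
Undoing it on erare: e(4)→3·(4−7)≡17=r; r(17)→3·(17−7)≡4=e; a(0)→3·(0−7)≡5=f; r(17)→3·(17−7)≡4=e; e(4)→3·(4−7)≡17=r (all mod 26).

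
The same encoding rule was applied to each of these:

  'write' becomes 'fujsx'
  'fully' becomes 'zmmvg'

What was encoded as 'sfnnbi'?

The output letters match the input read backwards, each shifted +1: write reversed is etirw. Two steps: reverse the string, then apply a Caesar shift of +1.
Reversing it on sfnnbi: shift back: s−1=r, f−1=e, n−1=m, n−1=m, b−1=a, i−1=h → remmah; then reverse → hammer.

hammer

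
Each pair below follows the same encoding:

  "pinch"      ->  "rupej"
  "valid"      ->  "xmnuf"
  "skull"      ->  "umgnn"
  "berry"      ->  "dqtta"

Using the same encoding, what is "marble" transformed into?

omtdnq

Vowels shift forward by 12 and consonants shift forward by 2.
On marble: m(cons)+2=o, a(vowel)+12=m, r(cons)+2=t, b(cons)+2=d, l(cons)+2=n, e(vowel)+12=q.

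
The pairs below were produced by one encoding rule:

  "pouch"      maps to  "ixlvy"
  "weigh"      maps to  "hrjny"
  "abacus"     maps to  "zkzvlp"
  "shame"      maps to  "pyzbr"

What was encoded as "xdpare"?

Treating letters as 0–25, the rule is x ↦ 11x + 25 (mod 26).
Undoing it on xdpare: x(23)→19·(23−25)≡14=o; d(3)→19·(3−25)≡24=y; p(15)→19·(15−25)≡18=s; a(0)→19·(0−25)≡19=t; r(17)→19·(17−25)≡4=e; e(4)→19·(4−25)≡17=r (all mod 26).

oyster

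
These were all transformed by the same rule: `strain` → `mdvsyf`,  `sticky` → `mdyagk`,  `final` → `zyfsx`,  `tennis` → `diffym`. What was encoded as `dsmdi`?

s(18)→m(12) and t(19)→d(3) fit y≡17x+18 (mod 26); the inverse of 17 mod 26 is 23. Each letter's alphabet position (a=0..z=25) is mapped through 17·x+18 mod 26 — an affine cipher.
Undoing it on dsmdi: d(3)→23·(3−18)≡19=t; s(18)→23·(18−18)≡0=a; m(12)→23·(12−18)≡18=s; d(3)→23·(3−18)≡19=t; i(8)→23·(8−18)≡4=e (all mod 26).

taste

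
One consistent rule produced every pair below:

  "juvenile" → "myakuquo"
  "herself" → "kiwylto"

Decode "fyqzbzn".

In juvenile: j→m is +3, u→y is +4, v→a is +5, e→k is +6 — the shift increases by 1 each position. Each letter shifts forward by (position + 3), i.e. 3, 4, 5, … — the shift grows by one for each successive letter.
Reversing it on fyqzbzn: f−3=c, y−4=u, q−5=l, z−6=t, b−7=u, z−8=r, n−9=e.

culture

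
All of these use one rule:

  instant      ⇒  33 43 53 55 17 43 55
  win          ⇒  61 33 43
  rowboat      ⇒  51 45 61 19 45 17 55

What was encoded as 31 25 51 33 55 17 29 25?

i(#9)→33 and n(#14)→43: differences scale by 2, so n = 2·pos + 15. With a=1..z=26, the number is 2·pos + 15.
Reversing it on 31 25 51 33 55 17 29 25: 31→(31−15)÷2=8=h, 25→(25−15)÷2=5=e, 51→(51−15)÷2=18=r, 33→(33−15)÷2=9=i, 55→(55−15)÷2=20=t, 17→(17−15)÷2=1=a, 29→(29−15)÷2=7=g, 25→(25−15)÷2=5=e.

heritage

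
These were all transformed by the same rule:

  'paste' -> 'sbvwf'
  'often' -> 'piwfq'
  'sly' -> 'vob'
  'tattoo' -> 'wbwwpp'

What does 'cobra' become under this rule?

The shift depends on letter class: consonant p→s is +3, but vowel a→b is +1. Vowels shift forward by 1 and consonants shift forward by 3.
Applying it to cobra: c(cons)+3=f, o(vowel)+1=p, b(cons)+3=e, r(cons)+3=u, a(vowel)+1=b.

fpeub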